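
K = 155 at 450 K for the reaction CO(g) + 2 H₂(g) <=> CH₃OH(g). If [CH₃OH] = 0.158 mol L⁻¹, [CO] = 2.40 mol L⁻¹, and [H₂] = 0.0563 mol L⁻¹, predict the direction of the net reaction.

Q = [CH₃OH] / ([CO]·[H₂]²) = (0.158) / ((2.40)·(0.0563)²) = 20.8
Q = 20.8 < K = 155, so the forward reaction proceeds.

toward products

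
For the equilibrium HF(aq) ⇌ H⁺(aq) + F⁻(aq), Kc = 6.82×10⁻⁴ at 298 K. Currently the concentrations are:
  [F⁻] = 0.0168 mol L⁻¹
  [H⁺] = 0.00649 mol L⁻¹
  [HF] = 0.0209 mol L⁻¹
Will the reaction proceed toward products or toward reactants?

Qc = [H⁺]·[F⁻] / [HF] = (0.00649)·(0.0168) / (0.0209) = 0.00522
Qc = 0.00522 > Kc = 6.82×10⁻⁴, so the reverse reaction proceeds.

toward reactants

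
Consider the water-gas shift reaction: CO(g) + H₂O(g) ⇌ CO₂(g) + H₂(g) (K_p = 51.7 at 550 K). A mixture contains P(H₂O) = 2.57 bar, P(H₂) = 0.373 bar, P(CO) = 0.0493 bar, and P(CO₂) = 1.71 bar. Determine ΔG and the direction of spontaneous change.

ΔG = -10.7 kJ/mol; the forward reaction is spontaneous

Q_p = P(CO₂)·P(H₂) / (P(CO)·P(H₂O)) = (1.71)·(0.373) / ((0.0493)·(2.57)) = 5.03
ΔG = RT ln(Q_p/K_p) = (8.314 J mol⁻¹ K⁻¹)(550 K) × ln(5.03/51.7)
   = (4.573 kJ/mol)(-2.330) = -10.7 kJ/mol
ΔG < 0, so the forward reaction is spontaneous (proceeds forward).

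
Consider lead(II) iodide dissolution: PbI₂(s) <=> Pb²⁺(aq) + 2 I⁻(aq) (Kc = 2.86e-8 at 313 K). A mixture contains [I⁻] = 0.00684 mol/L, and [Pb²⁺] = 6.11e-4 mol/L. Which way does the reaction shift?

no net change (already at equilibrium)

(PbI₂ is a pure solid — omitted from Qc.)
Qc = [Pb²⁺]·[I⁻]² = (6.11e-4)·(0.00684)² = 2.86e-8
Qc = 2.86e-8 = Kc, so the system is already at equilibrium.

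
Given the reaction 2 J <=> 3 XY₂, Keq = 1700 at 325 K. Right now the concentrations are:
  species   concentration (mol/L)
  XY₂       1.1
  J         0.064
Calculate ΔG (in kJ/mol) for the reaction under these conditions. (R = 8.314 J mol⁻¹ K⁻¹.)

Q = [XY₂]³ / [J]² = (1.1)³ / (0.064)² = 325
ΔG = RT ln(Q/Keq) = (8.314 J mol⁻¹ K⁻¹)(325 K) × ln(325/1700)
   = (2.702 kJ/mol)(-1.655) = -4.47 kJ/mol
ΔG < 0, so the forward reaction is spontaneous (proceeds forward).

ΔG = -4.47 kJ/mol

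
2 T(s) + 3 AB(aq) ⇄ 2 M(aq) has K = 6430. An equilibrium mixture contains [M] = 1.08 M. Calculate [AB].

(T is a pure solid — omitted from K.)
At equilibrium, K = [M]² / [AB]³ = 6430.
(1.08)² / ([AB])³ = 6430
[AB]³ = 1.81×10⁻⁴ ⇒ [AB] = 0.0566 M

[AB] = 0.0566 M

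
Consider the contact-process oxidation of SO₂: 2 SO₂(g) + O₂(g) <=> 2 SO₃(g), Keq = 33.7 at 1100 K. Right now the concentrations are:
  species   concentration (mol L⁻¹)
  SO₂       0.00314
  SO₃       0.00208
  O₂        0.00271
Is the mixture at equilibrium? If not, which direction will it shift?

no; Q > K, reaction proceeds in reverse

Q = [SO₃]² / ([SO₂]²·[O₂]) = (0.00208)² / ((0.00314)²·(0.00271)) = 162
Q = 162 > Keq = 33.7: net reverse reaction.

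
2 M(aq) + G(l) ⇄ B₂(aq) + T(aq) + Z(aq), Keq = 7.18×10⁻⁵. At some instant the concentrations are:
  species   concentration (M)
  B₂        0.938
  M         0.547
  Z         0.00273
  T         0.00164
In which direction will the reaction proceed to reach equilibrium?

(G is a pure liquid — omitted from Q.)
Q = [B₂]·[T]·[Z] / [M]² = (0.938)·(0.00164)·(0.00273) / (0.547)² = 1.40×10⁻⁵
Q = 1.40×10⁻⁵ < Keq = 7.18×10⁻⁵, so the forward reaction proceeds.

in the forward direction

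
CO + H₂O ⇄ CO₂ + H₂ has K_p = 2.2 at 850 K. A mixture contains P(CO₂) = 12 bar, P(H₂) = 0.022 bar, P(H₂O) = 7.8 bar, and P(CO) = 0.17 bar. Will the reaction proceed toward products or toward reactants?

forward (toward products)

Q_p = P(CO₂)·P(H₂) / (P(CO)·P(H₂O)) = (12)·(0.022) / ((0.17)·(7.8)) = 0.20
Q_p = 0.20 < K_p = 2.2, so the forward reaction proceeds.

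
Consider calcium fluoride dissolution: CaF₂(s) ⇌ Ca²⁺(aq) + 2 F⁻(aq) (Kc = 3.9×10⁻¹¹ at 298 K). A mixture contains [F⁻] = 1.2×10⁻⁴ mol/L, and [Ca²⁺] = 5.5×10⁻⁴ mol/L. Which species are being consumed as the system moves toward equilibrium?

CaF₂ (reactants)

(CaF₂ is a pure solid — omitted from Qc.)
Qc = [Ca²⁺]·[F⁻]² = (5.5×10⁻⁴)·(1.2×10⁻⁴)² = 7.9×10⁻¹²
Qc = 7.9×10⁻¹² < Kc = 3.9×10⁻¹¹: net forward reaction.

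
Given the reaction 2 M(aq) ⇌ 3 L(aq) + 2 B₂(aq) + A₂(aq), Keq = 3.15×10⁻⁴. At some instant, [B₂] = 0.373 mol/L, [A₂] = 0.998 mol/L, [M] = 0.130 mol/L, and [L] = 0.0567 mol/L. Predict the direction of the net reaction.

Q = [L]³·[B₂]²·[A₂] / [M]² = (0.0567)³·(0.373)²·(0.998) / (0.130)² = 0.00150
Q = 0.00150 > Keq = 3.15×10⁻⁴, so the reverse reaction proceeds.

in the reverse direction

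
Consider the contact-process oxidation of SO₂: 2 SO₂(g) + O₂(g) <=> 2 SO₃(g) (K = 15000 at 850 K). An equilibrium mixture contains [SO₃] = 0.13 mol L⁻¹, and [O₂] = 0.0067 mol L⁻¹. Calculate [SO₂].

At equilibrium, K = [SO₃]² / ([SO₂]²·[O₂]) = 15000.
(0.13)² / (([SO₂])²·(0.0067)) = 15000
[SO₂]² = 1.68×10⁻⁴ ⇒ [SO₂] = 0.013 mol L⁻¹

[SO₂] = 0.013 mol L⁻¹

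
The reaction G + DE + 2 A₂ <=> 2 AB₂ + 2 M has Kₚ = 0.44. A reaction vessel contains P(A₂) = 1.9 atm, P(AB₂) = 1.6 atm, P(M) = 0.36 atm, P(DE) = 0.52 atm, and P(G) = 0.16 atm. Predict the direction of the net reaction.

reverse (toward reactants)

Qₚ = P(AB₂)²·P(M)² / (P(G)·P(DE)·P(A₂)²) = (1.6)²·(0.36)² / ((0.16)·(0.52)·(1.9)²) = 1.1
Qₚ = 1.1 > Kₚ = 0.44, so the reverse reaction proceeds.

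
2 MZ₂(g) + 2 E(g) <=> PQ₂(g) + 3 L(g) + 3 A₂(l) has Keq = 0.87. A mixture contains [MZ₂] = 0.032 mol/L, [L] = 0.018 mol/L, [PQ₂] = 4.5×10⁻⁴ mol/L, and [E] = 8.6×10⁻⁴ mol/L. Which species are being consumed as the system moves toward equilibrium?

(A₂ is a pure liquid — omitted from Q.)
Q = [PQ₂]·[L]³ / ([MZ₂]²·[E]²) = (4.5×10⁻⁴)·(0.018)³ / ((0.032)²·(8.6×10⁻⁴)²) = 3.5
Q = 3.5 > Keq = 0.87: net reverse reaction.

PQ₂, L, A₂ (products)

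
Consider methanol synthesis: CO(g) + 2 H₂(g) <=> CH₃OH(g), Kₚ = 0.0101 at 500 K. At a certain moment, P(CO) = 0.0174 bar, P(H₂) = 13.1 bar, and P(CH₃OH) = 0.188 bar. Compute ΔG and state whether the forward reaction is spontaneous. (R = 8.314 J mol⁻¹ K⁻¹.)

ΔG = 7.61 kJ/mol; the forward reaction is non-spontaneous

Qₚ = P(CH₃OH) / (P(CO)·P(H₂)²) = (0.188) / ((0.0174)·(13.1)²) = 0.0630
ΔG = RT ln(Qₚ/Kₚ) = (8.314 J mol⁻¹ K⁻¹)(500 K) × ln(0.0630/0.0101)
   = (4.157 kJ/mol)(1.831) = 7.61 kJ/mol
ΔG > 0, so the forward reaction is non-spontaneous (proceeds in reverse).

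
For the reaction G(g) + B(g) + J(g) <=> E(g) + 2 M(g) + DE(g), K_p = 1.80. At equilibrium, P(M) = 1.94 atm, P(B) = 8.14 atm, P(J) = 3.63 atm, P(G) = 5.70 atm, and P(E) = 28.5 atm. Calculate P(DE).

P(DE) = 2.83 atm

At equilibrium, K_p = P(E)·P(M)²·P(DE) / (P(G)·P(B)·P(J)) = 1.80.
(28.5)·(1.94)²·(P(DE)) / ((5.70)·(8.14)·(3.63)) = 1.80
P(DE) = 2.83 atm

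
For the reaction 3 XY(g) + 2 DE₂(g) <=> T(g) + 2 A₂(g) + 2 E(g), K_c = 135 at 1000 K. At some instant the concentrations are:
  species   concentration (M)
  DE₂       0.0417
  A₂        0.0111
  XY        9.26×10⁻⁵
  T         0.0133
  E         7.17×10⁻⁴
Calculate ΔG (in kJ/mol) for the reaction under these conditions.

Q_c = [T]·[A₂]²·[E]² / ([XY]³·[DE₂]²) = (0.0133)·(0.0111)²·(7.17×10⁻⁴)² / ((9.26×10⁻⁵)³·(0.0417)²) = 610
ΔG = RT ln(Q_c/K_c) = (8.314 J mol⁻¹ K⁻¹)(1000 K) × ln(610/135)
   = (8.314 kJ/mol)(1.508) = 12.5 kJ/mol
ΔG > 0, so the forward reaction is non-spontaneous (proceeds in reverse).

ΔG = 12.5 kJ/mol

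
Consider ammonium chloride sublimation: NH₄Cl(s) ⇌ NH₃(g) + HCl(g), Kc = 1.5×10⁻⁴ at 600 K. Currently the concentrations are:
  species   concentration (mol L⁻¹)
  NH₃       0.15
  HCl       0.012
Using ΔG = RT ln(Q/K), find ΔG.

(NH₄Cl is a pure solid — omitted from Qc.)
Qc = [NH₃]·[HCl] = (0.15)·(0.012) = 0.00180
ΔG = RT ln(Qc/Kc) = (8.314 J mol⁻¹ K⁻¹)(600 K) × ln(0.00180/1.5×10⁻⁴)
   = (4.988 kJ/mol)(2.485) = 12.4 kJ/mol
ΔG > 0, so the forward reaction is non-spontaneous (proceeds in reverse).

ΔG = 12.4 kJ/mol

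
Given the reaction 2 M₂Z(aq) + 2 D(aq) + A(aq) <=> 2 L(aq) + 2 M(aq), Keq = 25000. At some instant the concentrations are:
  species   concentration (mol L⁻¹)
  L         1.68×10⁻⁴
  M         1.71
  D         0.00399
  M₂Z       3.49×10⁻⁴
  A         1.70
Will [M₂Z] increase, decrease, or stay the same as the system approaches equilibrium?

stay the same

Q = [L]²·[M]² / ([M₂Z]²·[D]²·[A]) = (1.68×10⁻⁴)²·(1.71)² / ((3.49×10⁻⁴)²·(0.00399)²·(1.70)) = 25000
Q = 25000 = Keq; the system is at equilibrium.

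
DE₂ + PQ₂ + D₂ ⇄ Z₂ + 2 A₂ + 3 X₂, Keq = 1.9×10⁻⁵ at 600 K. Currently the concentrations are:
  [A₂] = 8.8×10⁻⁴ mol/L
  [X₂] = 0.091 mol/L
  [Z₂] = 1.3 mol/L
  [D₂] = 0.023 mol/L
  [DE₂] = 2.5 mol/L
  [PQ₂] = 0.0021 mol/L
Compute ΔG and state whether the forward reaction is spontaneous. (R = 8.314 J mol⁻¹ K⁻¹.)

Q = [Z₂]·[A₂]²·[X₂]³ / ([DE₂]·[PQ₂]·[D₂]) = (1.3)·(8.8×10⁻⁴)²·(0.091)³ / ((2.5)·(0.0021)·(0.023)) = 6.28×10⁻⁶
ΔG = RT ln(Q/Keq) = (8.314 J mol⁻¹ K⁻¹)(600 K) × ln(6.28×10⁻⁶/1.9×10⁻⁵)
   = (4.988 kJ/mol)(-1.107) = -5.52 kJ/mol
ΔG < 0, so the forward reaction is spontaneous (proceeds forward).

ΔG = -5.52 kJ/mol; the forward reaction is spontaneous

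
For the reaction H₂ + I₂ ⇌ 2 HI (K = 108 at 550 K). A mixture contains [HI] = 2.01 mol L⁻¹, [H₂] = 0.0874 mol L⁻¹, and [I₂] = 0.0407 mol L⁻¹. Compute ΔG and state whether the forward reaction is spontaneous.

ΔG = 10.8 kJ/mol; the forward reaction is non-spontaneous

Q = [HI]² / ([H₂]·[I₂]) = (2.01)² / ((0.0874)·(0.0407)) = 1140
ΔG = RT ln(Q/K) = (8.314 J mol⁻¹ K⁻¹)(550 K) × ln(1140/108)
   = (4.573 kJ/mol)(2.357) = 10.8 kJ/mol
ΔG > 0, so the forward reaction is non-spontaneous (proceeds in reverse).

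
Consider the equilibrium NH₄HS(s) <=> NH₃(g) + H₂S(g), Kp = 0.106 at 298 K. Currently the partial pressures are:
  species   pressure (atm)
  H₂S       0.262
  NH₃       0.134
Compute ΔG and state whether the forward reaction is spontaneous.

ΔG = -2.74 kJ/mol; the forward reaction is spontaneous

(NH₄HS is a pure solid — omitted from Qp.)
Qp = P(NH₃)·P(H₂S) = (0.134)·(0.262) = 0.0351
ΔG = RT ln(Qp/Kp) = (8.314 J mol⁻¹ K⁻¹)(298 K) × ln(0.0351/0.106)
   = (2.478 kJ/mol)(-1.105) = -2.74 kJ/mol
ΔG < 0, so the forward reaction is spontaneous (proceeds forward).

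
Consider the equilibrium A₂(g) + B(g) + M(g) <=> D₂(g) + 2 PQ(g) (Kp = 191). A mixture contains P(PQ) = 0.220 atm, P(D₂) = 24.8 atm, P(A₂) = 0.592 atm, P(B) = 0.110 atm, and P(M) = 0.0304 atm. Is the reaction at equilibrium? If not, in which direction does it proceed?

in the reverse direction

Qp = P(D₂)·P(PQ)² / (P(A₂)·P(B)·P(M)) = (24.8)·(0.220)² / ((0.592)·(0.110)·(0.0304)) = 606
Qp = 606 > Kp = 191, so the reverse reaction proceeds.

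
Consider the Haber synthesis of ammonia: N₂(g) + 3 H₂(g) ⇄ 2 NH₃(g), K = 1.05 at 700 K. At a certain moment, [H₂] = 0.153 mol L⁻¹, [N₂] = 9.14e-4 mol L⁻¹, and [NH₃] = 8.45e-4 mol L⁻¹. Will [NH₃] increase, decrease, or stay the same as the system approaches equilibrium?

increase

Q = [NH₃]² / ([N₂]·[H₂]³) = (8.45e-4)² / ((9.14e-4)·(0.153)³) = 0.218
Q = 0.218 < K = 1.05: net forward reaction.
NH₃ is a product, so it increases.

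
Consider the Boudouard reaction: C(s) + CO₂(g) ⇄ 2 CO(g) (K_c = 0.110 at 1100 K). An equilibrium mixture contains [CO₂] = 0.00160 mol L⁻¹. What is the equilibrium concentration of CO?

[CO] = 0.0133 mol L⁻¹

(C is a pure solid — omitted from K_c.)
At equilibrium, K_c = [CO]² / [CO₂] = 0.110.
([CO])² / (0.00160) = 0.110
[CO]² = 1.76×10⁻⁴ ⇒ [CO] = 0.0133 mol L⁻¹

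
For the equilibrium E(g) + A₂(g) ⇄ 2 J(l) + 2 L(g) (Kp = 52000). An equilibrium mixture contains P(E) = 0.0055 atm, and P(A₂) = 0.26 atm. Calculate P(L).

(J is a pure liquid — omitted from Kp.)
At equilibrium, Kp = P(L)² / (P(E)·P(A₂)) = 52000.
(P(L))² / ((0.0055)·(0.26)) = 52000
P(L)² = 74.4 ⇒ P(L) = 8.6 atm

P(L) = 8.6 atm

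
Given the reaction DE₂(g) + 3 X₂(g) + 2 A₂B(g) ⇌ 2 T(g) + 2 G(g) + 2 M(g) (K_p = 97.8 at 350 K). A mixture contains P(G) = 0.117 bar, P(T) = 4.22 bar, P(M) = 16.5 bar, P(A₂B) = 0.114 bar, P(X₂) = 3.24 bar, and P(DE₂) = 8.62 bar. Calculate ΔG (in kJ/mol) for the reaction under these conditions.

Q_p = P(T)²·P(G)²·P(M)² / (P(DE₂)·P(X₂)³·P(A₂B)²) = (4.22)²·(0.117)²·(16.5)² / ((8.62)·(3.24)³·(0.114)²) = 17.4
ΔG = RT ln(Q_p/K_p) = (8.314 J mol⁻¹ K⁻¹)(350 K) × ln(17.4/97.8)
   = (2.910 kJ/mol)(-1.726) = -5.02 kJ/mol
ΔG < 0, so the forward reaction is spontaneous (proceeds forward).

ΔG = -5.02 kJ/mol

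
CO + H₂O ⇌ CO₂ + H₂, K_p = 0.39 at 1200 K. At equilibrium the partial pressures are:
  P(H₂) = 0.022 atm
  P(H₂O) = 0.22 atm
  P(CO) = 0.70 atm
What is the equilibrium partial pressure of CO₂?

At equilibrium, K_p = P(CO₂)·P(H₂) / (P(CO)·P(H₂O)) = 0.39.
(P(CO₂))·(0.022) / ((0.70)·(0.22)) = 0.39
P(CO₂) = 2.73 = 2.7 atm

P(CO₂) = 2.7 atm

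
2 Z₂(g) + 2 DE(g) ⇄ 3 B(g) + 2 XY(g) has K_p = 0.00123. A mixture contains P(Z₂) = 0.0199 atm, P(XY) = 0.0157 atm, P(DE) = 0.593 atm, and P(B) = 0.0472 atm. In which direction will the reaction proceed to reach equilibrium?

toward products

Q_p = P(B)³·P(XY)² / (P(Z₂)²·P(DE)²) = (0.0472)³·(0.0157)² / ((0.0199)²·(0.593)²) = 1.86e-4
Q_p = 1.86e-4 < K_p = 0.00123, so the forward reaction proceeds.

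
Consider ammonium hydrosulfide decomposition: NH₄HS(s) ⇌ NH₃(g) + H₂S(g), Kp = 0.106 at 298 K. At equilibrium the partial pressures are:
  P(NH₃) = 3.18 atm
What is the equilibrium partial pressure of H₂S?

P(H₂S) = 0.0333 atm

(NH₄HS is a pure solid — omitted from Kp.)
At equilibrium, Kp = P(NH₃)·P(H₂S) = 0.106.
(3.18)·(P(H₂S)) = 0.106
P(H₂S) = 0.0333 atm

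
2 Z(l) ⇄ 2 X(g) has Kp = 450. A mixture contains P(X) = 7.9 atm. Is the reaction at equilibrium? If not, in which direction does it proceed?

(Z is a pure liquid — omitted from Qp.)
Qp = P(X)² = (7.9)² = 62
Qp = 62 < Kp = 450, so the forward reaction proceeds.

toward products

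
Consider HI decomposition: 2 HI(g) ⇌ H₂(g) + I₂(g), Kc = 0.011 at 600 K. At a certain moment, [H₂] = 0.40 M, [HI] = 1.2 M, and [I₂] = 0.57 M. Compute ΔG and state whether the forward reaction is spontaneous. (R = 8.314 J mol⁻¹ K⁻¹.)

ΔG = 13.3 kJ/mol; the forward reaction is non-spontaneous

Qc = [H₂]·[I₂] / [HI]² = (0.40)·(0.57) / (1.2)² = 0.158
ΔG = RT ln(Qc/Kc) = (8.314 J mol⁻¹ K⁻¹)(600 K) × ln(0.158/0.011)
   = (4.988 kJ/mol)(2.665) = 13.3 kJ/mol
ΔG > 0, so the forward reaction is non-spontaneous (proceeds in reverse).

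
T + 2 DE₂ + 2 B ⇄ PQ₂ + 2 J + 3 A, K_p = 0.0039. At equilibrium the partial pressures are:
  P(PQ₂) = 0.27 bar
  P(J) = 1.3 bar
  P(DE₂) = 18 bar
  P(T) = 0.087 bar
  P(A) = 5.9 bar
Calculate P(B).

P(B) = 29 bar

At equilibrium, K_p = P(PQ₂)·P(J)²·P(A)³ / (P(T)·P(DE₂)²·P(B)²) = 0.0039.
(0.27)·(1.3)²·(5.9)³ / ((0.087)·(18)²·(P(B))²) = 0.0039
P(B)² = 852 ⇒ P(B) = 29 bar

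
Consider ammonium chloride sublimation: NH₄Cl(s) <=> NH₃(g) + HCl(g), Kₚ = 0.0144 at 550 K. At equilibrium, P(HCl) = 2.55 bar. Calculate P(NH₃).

P(NH₃) = 0.00565 bar

(NH₄Cl is a pure solid — omitted from Kₚ.)
At equilibrium, Kₚ = P(NH₃)·P(HCl) = 0.0144.
(P(NH₃))·(2.55) = 0.0144
P(NH₃) = 0.00565 bar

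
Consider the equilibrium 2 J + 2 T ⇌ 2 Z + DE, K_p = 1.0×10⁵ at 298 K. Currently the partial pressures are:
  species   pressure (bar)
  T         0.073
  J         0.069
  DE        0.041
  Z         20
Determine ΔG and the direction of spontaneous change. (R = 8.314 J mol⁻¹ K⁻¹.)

ΔG = 4.62 kJ/mol; the forward reaction is non-spontaneous

Q_p = P(Z)²·P(DE) / (P(J)²·P(T)²) = (20)²·(0.041) / ((0.069)²·(0.073)²) = 6.46×10⁵
ΔG = RT ln(Q_p/K_p) = (8.314 J mol⁻¹ K⁻¹)(298 K) × ln(6.46×10⁵/1.0×10⁵)
   = (2.478 kJ/mol)(1.866) = 4.62 kJ/mol
ΔG > 0, so the forward reaction is non-spontaneous (proceeds in reverse).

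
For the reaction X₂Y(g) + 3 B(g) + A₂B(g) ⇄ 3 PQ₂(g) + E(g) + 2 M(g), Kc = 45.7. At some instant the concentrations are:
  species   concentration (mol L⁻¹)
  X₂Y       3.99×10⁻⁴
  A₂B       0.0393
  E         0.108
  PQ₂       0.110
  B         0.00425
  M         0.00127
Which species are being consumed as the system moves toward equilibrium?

Qc = [PQ₂]³·[E]·[M]² / ([X₂Y]·[B]³·[A₂B]) = (0.110)³·(0.108)·(0.00127)² / ((3.99×10⁻⁴)·(0.00425)³·(0.0393)) = 193
Qc = 193 > Kc = 45.7: net reverse reaction.

PQ₂, E, M (products)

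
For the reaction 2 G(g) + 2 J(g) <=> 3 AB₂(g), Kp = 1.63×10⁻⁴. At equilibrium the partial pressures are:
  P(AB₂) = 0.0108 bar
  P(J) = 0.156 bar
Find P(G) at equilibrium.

At equilibrium, Kp = P(AB₂)³ / (P(G)²·P(J)²) = 1.63×10⁻⁴.
(0.0108)³ / ((P(G))²·(0.156)²) = 1.63×10⁻⁴
P(G)² = 0.318 ⇒ P(G) = 0.564 bar

P(G) = 0.564 bar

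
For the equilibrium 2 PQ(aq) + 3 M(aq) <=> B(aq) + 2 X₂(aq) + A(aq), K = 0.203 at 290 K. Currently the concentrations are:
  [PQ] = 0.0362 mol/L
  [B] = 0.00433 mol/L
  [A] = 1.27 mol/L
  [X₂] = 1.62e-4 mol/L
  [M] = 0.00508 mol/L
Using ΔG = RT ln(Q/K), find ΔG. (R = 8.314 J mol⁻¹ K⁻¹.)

Q = [B]·[X₂]²·[A] / ([PQ]²·[M]³) = (0.00433)·(1.62e-4)²·(1.27) / ((0.0362)²·(0.00508)³) = 0.840
ΔG = RT ln(Q/K) = (8.314 J mol⁻¹ K⁻¹)(290 K) × ln(0.840/0.203)
   = (2.411 kJ/mol)(1.420) = 3.42 kJ/mol
ΔG > 0, so the forward reaction is non-spontaneous (proceeds in reverse).

ΔG = 3.42 kJ/mol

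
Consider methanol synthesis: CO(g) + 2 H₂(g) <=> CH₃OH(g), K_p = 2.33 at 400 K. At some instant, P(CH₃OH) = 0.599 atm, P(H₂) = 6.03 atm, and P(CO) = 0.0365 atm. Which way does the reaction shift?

in the forward direction

Q_p = P(CH₃OH) / (P(CO)·P(H₂)²) = (0.599) / ((0.0365)·(6.03)²) = 0.451
Q_p = 0.451 < K_p = 2.33, so the forward reaction proceeds.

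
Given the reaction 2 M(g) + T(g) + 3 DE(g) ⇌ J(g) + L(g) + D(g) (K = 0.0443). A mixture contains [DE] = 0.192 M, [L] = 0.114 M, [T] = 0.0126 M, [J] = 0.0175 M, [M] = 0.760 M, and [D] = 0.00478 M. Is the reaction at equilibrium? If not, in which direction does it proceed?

Q = [J]·[L]·[D] / ([M]²·[T]·[DE]³) = (0.0175)·(0.114)·(0.00478) / ((0.760)²·(0.0126)·(0.192)³) = 0.185
Q = 0.185 > K = 0.0443, so the reverse reaction proceeds.

in the reverse direction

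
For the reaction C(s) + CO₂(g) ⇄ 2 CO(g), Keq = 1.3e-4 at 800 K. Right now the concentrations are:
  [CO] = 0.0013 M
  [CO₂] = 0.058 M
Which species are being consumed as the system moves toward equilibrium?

(C is a pure solid — omitted from Q.)
Q = [CO]² / [CO₂] = (0.0013)² / (0.058) = 2.9e-5
Q = 2.9e-5 < Keq = 1.3e-4: net forward reaction.

C, CO₂ (reactants)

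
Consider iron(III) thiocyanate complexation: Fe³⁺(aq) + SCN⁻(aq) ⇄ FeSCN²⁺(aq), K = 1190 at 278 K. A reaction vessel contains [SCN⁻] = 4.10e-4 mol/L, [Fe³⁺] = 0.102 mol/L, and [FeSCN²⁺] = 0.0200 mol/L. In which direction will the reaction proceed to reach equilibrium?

Q = [FeSCN²⁺] / ([Fe³⁺]·[SCN⁻]) = (0.0200) / ((0.102)·(4.10e-4)) = 478
Q = 478 < K = 1190, so the forward reaction proceeds.

forward (toward products)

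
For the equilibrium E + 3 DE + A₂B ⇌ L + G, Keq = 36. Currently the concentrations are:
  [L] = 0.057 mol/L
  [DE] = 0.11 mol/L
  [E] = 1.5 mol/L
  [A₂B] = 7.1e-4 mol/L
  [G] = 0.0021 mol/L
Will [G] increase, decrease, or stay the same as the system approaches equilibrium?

Q = [L]·[G] / ([E]·[DE]³·[A₂B]) = (0.057)·(0.0021) / ((1.5)·(0.11)³·(7.1e-4)) = 84
Q = 84 > Keq = 36: net reverse reaction.
G is a product, so it decreases.

decrease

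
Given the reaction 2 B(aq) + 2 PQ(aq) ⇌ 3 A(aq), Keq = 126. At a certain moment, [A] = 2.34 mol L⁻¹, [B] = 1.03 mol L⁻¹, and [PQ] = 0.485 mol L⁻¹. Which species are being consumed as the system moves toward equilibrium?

B, PQ (reactants)

Q = [A]³ / ([B]²·[PQ]²) = (2.34)³ / ((1.03)²·(0.485)²) = 51.3
Q = 51.3 < Keq = 126: net forward reaction.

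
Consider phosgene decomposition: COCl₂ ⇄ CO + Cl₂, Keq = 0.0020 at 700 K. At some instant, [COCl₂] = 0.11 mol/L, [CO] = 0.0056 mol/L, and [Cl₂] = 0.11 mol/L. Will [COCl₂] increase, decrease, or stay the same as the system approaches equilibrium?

increase

Q = [CO]·[Cl₂] / [COCl₂] = (0.0056)·(0.11) / (0.11) = 0.0056
Q = 0.0056 > Keq = 0.0020: net reverse reaction.
COCl₂ is a reactant, so it increases.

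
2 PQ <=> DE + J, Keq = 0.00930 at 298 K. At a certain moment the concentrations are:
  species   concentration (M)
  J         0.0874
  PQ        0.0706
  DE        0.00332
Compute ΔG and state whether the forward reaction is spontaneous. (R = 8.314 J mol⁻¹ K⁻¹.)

Q = [DE]·[J] / [PQ]² = (0.00332)·(0.0874) / (0.0706)² = 0.0582
ΔG = RT ln(Q/Keq) = (8.314 J mol⁻¹ K⁻¹)(298 K) × ln(0.0582/0.00930)
   = (2.478 kJ/mol)(1.834) = 4.54 kJ/mol
ΔG > 0, so the forward reaction is non-spontaneous (proceeds in reverse).

ΔG = 4.54 kJ/mol; the forward reaction is non-spontaneous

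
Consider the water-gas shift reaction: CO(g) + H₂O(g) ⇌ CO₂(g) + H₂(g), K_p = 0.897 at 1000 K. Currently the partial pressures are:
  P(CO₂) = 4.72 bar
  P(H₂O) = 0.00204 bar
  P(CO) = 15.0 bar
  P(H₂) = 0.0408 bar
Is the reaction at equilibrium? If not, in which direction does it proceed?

in the reverse direction

Q_p = P(CO₂)·P(H₂) / (P(CO)·P(H₂O)) = (4.72)·(0.0408) / ((15.0)·(0.00204)) = 6.29
Q_p = 6.29 > K_p = 0.897, so the reverse reaction proceeds.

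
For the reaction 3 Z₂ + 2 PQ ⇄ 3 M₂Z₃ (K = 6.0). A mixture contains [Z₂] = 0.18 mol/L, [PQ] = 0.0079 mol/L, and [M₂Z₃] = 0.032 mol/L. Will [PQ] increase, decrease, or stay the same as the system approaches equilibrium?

increase

Q = [M₂Z₃]³ / ([Z₂]³·[PQ]²) = (0.032)³ / ((0.18)³·(0.0079)²) = 90
Q = 90 > K = 6.0: net reverse reaction.
PQ is a reactant, so it increases.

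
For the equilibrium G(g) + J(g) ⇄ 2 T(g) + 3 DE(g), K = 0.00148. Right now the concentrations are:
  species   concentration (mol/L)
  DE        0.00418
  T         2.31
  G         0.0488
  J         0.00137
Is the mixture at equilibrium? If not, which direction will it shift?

Q = [T]²·[DE]³ / ([G]·[J]) = (2.31)²·(0.00418)³ / ((0.0488)·(0.00137)) = 0.00583
Q = 0.00583 > K = 0.00148: net reverse reaction.

no; Q > K, reaction proceeds in reverse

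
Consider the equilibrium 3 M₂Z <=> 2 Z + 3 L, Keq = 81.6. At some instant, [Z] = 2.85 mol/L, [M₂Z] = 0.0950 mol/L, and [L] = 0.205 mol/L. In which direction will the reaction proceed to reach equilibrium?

Q = [Z]²·[L]³ / [M₂Z]³ = (2.85)²·(0.205)³ / (0.0950)³ = 81.6
Q = 81.6 = Keq, so the system is already at equilibrium.

no net change (already at equilibrium)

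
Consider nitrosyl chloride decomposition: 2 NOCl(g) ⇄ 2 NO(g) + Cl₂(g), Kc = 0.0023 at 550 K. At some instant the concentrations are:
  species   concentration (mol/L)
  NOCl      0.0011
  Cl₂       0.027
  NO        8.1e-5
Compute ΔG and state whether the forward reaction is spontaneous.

Qc = [NO]²·[Cl₂] / [NOCl]² = (8.1e-5)²·(0.027) / (0.0011)² = 1.46e-4
ΔG = RT ln(Qc/Kc) = (8.314 J mol⁻¹ K⁻¹)(550 K) × ln(1.46e-4/0.0023)
   = (4.573 kJ/mol)(-2.757) = -12.6 kJ/mol
ΔG < 0, so the forward reaction is spontaneous (proceeds forward).

ΔG = -12.6 kJ/mol; the forward reaction is spontaneous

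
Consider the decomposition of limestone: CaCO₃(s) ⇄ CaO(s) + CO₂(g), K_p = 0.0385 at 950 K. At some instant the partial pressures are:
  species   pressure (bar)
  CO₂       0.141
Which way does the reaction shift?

(CaCO₃, CaO are pure solids — omitted from Q_p.)
Q_p = P(CO₂) = 0.141
Q_p = 0.141 > K_p = 0.0385, so the reverse reaction proceeds.

in the reverse direction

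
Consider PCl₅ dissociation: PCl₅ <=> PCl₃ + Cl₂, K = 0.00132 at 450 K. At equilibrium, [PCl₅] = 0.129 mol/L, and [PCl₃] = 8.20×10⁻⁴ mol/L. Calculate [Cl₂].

[Cl₂] = 0.208 mol/L

At equilibrium, K = [PCl₃]·[Cl₂] / [PCl₅] = 0.00132.
(8.20×10⁻⁴)·([Cl₂]) / (0.129) = 0.00132
[Cl₂] = 0.208 mol/L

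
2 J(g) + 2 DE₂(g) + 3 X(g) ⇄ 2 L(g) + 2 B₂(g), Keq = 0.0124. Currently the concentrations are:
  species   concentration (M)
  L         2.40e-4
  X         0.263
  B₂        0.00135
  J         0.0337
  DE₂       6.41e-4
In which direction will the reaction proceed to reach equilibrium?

Q = [L]²·[B₂]² / ([J]²·[DE₂]²·[X]³) = (2.40e-4)²·(0.00135)² / ((0.0337)²·(6.41e-4)²·(0.263)³) = 0.0124
Q = 0.0124 = Keq, so the system is already at equilibrium.

neither direction; the system is at equilibrium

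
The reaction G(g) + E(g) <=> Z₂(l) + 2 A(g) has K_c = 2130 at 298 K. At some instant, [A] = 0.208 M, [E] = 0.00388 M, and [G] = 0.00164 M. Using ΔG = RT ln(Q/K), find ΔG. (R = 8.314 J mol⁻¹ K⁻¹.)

(Z₂ is a pure liquid — omitted from Q_c.)
Q_c = [A]² / ([G]·[E]) = (0.208)² / ((0.00164)·(0.00388)) = 6800
ΔG = RT ln(Q_c/K_c) = (8.314 J mol⁻¹ K⁻¹)(298 K) × ln(6800/2130)
   = (2.478 kJ/mol)(1.161) = 2.88 kJ/mol
ΔG > 0, so the forward reaction is non-spontaneous (proceeds in reverse).

ΔG = 2.88 kJ/mol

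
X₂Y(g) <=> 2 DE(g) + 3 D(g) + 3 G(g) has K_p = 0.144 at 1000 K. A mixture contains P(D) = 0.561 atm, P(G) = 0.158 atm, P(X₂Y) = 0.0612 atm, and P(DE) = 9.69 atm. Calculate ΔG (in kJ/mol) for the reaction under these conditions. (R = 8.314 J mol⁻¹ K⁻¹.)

ΔG = 16.7 kJ/mol

Q_p = P(DE)²·P(D)³·P(G)³ / P(X₂Y) = (9.69)²·(0.561)³·(0.158)³ / (0.0612) = 1.07
ΔG = RT ln(Q_p/K_p) = (8.314 J mol⁻¹ K⁻¹)(1000 K) × ln(1.07/0.144)
   = (8.314 kJ/mol)(2.006) = 16.7 kJ/mol
ΔG > 0, so the forward reaction is non-spontaneous (proceeds in reverse).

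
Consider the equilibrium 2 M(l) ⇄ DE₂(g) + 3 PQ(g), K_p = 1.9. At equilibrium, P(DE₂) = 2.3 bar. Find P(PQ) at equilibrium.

P(PQ) = 0.94 bar

(M is a pure liquid — omitted from K_p.)
At equilibrium, K_p = P(DE₂)·P(PQ)³ = 1.9.
(2.3)·(P(PQ))³ = 1.9
P(PQ)³ = 0.826 ⇒ P(PQ) = 0.94 bar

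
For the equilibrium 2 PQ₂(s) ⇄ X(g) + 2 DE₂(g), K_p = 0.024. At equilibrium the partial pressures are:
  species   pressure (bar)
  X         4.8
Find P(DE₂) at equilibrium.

P(DE₂) = 0.071 bar

(PQ₂ is a pure solid — omitted from K_p.)
At equilibrium, K_p = P(X)·P(DE₂)² = 0.024.
(4.8)·(P(DE₂))² = 0.024
P(DE₂)² = 0.00500 ⇒ P(DE₂) = 0.071 bar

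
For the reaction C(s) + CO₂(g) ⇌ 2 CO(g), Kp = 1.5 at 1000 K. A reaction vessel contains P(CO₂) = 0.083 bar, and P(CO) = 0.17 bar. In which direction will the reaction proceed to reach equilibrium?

forward (toward products)

(C is a pure solid — omitted from Qp.)
Qp = P(CO)² / P(CO₂) = (0.17)² / (0.083) = 0.35
Qp = 0.35 < Kp = 1.5, so the forward reaction proceeds.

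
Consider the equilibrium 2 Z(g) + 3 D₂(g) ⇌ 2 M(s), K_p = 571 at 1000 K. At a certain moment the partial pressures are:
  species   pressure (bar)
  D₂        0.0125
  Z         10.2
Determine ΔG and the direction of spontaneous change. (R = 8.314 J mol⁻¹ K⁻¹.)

ΔG = 17.9 kJ/mol; the forward reaction is non-spontaneous

(M is a pure solid — omitted from Q_p.)
Q_p = 1 / (P(Z)²·P(D₂)³) = 1 / ((10.2)²·(0.0125)³) = 4920
ΔG = RT ln(Q_p/K_p) = (8.314 J mol⁻¹ K⁻¹)(1000 K) × ln(4920/571)
   = (8.314 kJ/mol)(2.154) = 17.9 kJ/mol
ΔG > 0, so the forward reaction is non-spontaneous (proceeds in reverse).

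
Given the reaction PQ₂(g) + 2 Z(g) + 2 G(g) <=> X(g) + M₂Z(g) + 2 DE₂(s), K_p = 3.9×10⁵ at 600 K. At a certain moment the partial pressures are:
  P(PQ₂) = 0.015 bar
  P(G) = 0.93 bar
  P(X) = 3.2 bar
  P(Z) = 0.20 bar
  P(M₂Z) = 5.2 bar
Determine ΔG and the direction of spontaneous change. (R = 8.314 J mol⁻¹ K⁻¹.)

ΔG = -12.5 kJ/mol; the forward reaction is spontaneous

(DE₂ is a pure solid — omitted from Q_p.)
Q_p = P(X)·P(M₂Z) / (P(PQ₂)·P(Z)²·P(G)²) = (3.2)·(5.2) / ((0.015)·(0.20)²·(0.93)²) = 32100
ΔG = RT ln(Q_p/K_p) = (8.314 J mol⁻¹ K⁻¹)(600 K) × ln(32100/3.9×10⁵)
   = (4.988 kJ/mol)(-2.497) = -12.5 kJ/mol
ΔG < 0, so the forward reaction is spontaneous (proceeds forward).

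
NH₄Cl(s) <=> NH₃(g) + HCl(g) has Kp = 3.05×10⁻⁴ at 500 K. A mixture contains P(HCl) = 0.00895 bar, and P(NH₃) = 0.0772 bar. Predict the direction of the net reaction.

(NH₄Cl is a pure solid — omitted from Qp.)
Qp = P(NH₃)·P(HCl) = (0.0772)·(0.00895) = 6.91×10⁻⁴
Qp = 6.91×10⁻⁴ > Kp = 3.05×10⁻⁴, so the reverse reaction proceeds.

reverse (toward reactants)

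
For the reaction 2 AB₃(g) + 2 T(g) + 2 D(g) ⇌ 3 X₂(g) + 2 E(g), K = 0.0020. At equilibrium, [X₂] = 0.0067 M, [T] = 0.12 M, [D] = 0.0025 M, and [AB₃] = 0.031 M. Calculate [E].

At equilibrium, K = [X₂]³·[E]² / ([AB₃]²·[T]²·[D]²) = 0.0020.
(0.0067)³·([E])² / ((0.031)²·(0.12)²·(0.0025)²) = 0.0020
[E]² = 5.75e-7 ⇒ [E] = 7.6e-4 M

[E] = 7.6e-4 M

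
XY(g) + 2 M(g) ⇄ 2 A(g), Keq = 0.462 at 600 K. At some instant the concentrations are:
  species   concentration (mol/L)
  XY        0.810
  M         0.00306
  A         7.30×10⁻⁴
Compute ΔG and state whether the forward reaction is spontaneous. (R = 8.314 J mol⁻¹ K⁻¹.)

ΔG = -9.39 kJ/mol; the forward reaction is spontaneous

Q = [A]² / ([XY]·[M]²) = (7.30×10⁻⁴)² / ((0.810)·(0.00306)²) = 0.0703
ΔG = RT ln(Q/Keq) = (8.314 J mol⁻¹ K⁻¹)(600 K) × ln(0.0703/0.462)
   = (4.988 kJ/mol)(-1.883) = -9.39 kJ/mol
ΔG < 0, so the forward reaction is spontaneous (proceeds forward).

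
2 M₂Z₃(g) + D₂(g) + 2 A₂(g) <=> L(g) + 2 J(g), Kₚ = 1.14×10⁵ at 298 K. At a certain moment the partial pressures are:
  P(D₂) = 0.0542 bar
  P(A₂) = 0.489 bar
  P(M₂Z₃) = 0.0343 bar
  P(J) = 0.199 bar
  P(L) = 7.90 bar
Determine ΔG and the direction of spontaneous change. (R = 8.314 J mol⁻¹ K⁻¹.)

ΔG = -4.25 kJ/mol; the forward reaction is spontaneous

Qₚ = P(L)·P(J)² / (P(M₂Z₃)²·P(D₂)·P(A₂)²) = (7.90)·(0.199)² / ((0.0343)²·(0.0542)·(0.489)²) = 20500
ΔG = RT ln(Qₚ/Kₚ) = (8.314 J mol⁻¹ K⁻¹)(298 K) × ln(20500/1.14×10⁵)
   = (2.478 kJ/mol)(-1.716) = -4.25 kJ/mol
ΔG < 0, so the forward reaction is spontaneous (proceeds forward).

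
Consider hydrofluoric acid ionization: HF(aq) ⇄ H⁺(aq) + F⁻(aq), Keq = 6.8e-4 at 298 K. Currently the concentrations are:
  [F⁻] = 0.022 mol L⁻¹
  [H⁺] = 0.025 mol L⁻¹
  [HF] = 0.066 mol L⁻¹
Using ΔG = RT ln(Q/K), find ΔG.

Q = [H⁺]·[F⁻] / [HF] = (0.025)·(0.022) / (0.066) = 0.00833
ΔG = RT ln(Q/Keq) = (8.314 J mol⁻¹ K⁻¹)(298 K) × ln(0.00833/6.8e-4)
   = (2.478 kJ/mol)(2.506) = 6.21 kJ/mol
ΔG > 0, so the forward reaction is non-spontaneous (proceeds in reverse).

ΔG = 6.21 kJ/mol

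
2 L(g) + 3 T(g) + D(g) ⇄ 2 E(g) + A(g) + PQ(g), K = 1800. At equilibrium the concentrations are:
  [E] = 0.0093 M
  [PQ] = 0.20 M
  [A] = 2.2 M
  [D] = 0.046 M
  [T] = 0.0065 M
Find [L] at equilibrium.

[L] = 1.3 M

At equilibrium, K = [E]²·[A]·[PQ] / ([L]²·[T]³·[D]) = 1800.
(0.0093)²·(2.2)·(0.20) / (([L])²·(0.0065)³·(0.046)) = 1800
[L]² = 1.67 ⇒ [L] = 1.3 M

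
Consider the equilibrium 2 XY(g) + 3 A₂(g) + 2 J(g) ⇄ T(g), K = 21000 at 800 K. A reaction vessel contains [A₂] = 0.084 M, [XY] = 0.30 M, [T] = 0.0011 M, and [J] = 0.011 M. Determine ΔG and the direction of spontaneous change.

Q = [T] / ([XY]²·[A₂]³·[J]²) = (0.0011) / ((0.30)²·(0.084)³·(0.011)²) = 1.70×10⁵
ΔG = RT ln(Q/K) = (8.314 J mol⁻¹ K⁻¹)(800 K) × ln(1.70×10⁵/21000)
   = (6.651 kJ/mol)(2.091) = 13.9 kJ/mol
ΔG > 0, so the forward reaction is non-spontaneous (proceeds in reverse).

ΔG = 13.9 kJ/mol; the forward reaction is non-spontaneous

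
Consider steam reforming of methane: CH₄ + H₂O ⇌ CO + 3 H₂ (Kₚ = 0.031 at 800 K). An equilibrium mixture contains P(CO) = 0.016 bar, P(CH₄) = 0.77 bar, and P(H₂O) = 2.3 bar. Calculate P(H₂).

At equilibrium, Kₚ = P(CO)·P(H₂)³ / (P(CH₄)·P(H₂O)) = 0.031.
(0.016)·(P(H₂))³ / ((0.77)·(2.3)) = 0.031
P(H₂)³ = 3.43 ⇒ P(H₂) = 1.5 bar

P(H₂) = 1.5 bar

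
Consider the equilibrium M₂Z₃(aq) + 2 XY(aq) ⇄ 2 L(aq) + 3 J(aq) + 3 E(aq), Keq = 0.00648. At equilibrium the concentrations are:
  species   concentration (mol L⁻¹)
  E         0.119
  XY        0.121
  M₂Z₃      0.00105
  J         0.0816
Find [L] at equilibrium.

At equilibrium, Keq = [L]²·[J]³·[E]³ / ([M₂Z₃]·[XY]²) = 0.00648.
([L])²·(0.0816)³·(0.119)³ / ((0.00105)·(0.121)²) = 0.00648
[L]² = 0.109 ⇒ [L] = 0.330 mol L⁻¹

[L] = 0.330 mol L⁻¹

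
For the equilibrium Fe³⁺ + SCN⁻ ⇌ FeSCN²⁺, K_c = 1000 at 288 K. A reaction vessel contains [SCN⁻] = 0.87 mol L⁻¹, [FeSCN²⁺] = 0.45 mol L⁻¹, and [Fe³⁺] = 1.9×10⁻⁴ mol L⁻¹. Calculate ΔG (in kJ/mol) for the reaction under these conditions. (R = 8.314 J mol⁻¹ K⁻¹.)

ΔG = 2.40 kJ/mol

Q_c = [FeSCN²⁺] / ([Fe³⁺]·[SCN⁻]) = (0.45) / ((1.9×10⁻⁴)·(0.87)) = 2720
ΔG = RT ln(Q_c/K_c) = (8.314 J mol⁻¹ K⁻¹)(288 K) × ln(2720/1000)
   = (2.394 kJ/mol)(1.001) = 2.40 kJ/mol
ΔG > 0, so the forward reaction is non-spontaneous (proceeds in reverse).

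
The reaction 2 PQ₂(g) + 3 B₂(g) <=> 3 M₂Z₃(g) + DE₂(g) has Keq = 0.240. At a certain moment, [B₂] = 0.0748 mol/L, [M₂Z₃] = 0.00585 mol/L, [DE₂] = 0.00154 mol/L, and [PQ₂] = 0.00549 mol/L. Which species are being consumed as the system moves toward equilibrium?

PQ₂, B₂ (reactants)

Q = [M₂Z₃]³·[DE₂] / ([PQ₂]²·[B₂]³) = (0.00585)³·(0.00154) / ((0.00549)²·(0.0748)³) = 0.0244
Q = 0.0244 < Keq = 0.240: net forward reaction.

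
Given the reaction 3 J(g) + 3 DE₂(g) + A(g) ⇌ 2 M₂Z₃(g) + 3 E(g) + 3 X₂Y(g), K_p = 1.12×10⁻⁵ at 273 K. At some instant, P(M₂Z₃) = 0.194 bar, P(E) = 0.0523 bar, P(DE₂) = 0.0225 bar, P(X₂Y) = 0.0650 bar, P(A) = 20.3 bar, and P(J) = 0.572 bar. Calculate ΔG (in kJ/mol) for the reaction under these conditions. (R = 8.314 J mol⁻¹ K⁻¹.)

ΔG = 2.53 kJ/mol

Q_p = P(M₂Z₃)²·P(E)³·P(X₂Y)³ / (P(J)³·P(DE₂)³·P(A)) = (0.194)²·(0.0523)³·(0.0650)³ / ((0.572)³·(0.0225)³·(20.3)) = 3.42×10⁻⁵
ΔG = RT ln(Q_p/K_p) = (8.314 J mol⁻¹ K⁻¹)(273 K) × ln(3.42×10⁻⁵/1.12×10⁻⁵)
   = (2.270 kJ/mol)(1.116) = 2.53 kJ/mol
ΔG > 0, so the forward reaction is non-spontaneous (proceeds in reverse).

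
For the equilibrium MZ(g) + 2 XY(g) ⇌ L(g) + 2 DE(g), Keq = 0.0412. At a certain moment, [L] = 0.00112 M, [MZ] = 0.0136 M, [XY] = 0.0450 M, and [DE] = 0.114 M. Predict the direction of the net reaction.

to the left

Q = [L]·[DE]² / ([MZ]·[XY]²) = (0.00112)·(0.114)² / ((0.0136)·(0.0450)²) = 0.529
Q = 0.529 > Keq = 0.0412, so the reverse reaction proceeds.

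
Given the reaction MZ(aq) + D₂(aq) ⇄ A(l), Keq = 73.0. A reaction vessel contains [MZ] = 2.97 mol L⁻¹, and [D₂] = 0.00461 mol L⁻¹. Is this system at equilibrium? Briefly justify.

(A is a pure liquid — omitted from Q.)
Q = 1 / ([MZ]·[D₂]) = 1 / ((2.97)·(0.00461)) = 73.0
Q = 73.0 = Keq; the system is at equilibrium.

yes, at equilibrium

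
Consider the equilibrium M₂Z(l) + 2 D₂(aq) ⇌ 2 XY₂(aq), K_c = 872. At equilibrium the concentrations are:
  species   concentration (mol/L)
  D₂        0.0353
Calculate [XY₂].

[XY₂] = 1.04 mol/L

(M₂Z is a pure liquid — omitted from K_c.)
At equilibrium, K_c = [XY₂]² / [D₂]² = 872.
([XY₂])² / (0.0353)² = 872
[XY₂]² = 1.09 ⇒ [XY₂] = 1.04 mol/L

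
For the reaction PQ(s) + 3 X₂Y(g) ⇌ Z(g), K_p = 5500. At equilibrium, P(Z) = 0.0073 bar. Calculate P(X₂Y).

P(X₂Y) = 0.011 bar

(PQ is a pure solid — omitted from K_p.)
At equilibrium, K_p = P(Z) / P(X₂Y)³ = 5500.
(0.0073) / (P(X₂Y))³ = 5500
P(X₂Y)³ = 1.33×10⁻⁶ ⇒ P(X₂Y) = 0.011 bar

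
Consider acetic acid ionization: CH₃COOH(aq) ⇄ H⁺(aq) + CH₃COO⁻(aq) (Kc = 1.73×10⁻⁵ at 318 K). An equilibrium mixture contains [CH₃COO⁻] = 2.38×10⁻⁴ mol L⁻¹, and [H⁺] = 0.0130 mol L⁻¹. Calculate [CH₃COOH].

At equilibrium, Kc = [H⁺]·[CH₃COO⁻] / [CH₃COOH] = 1.73×10⁻⁵.
(0.0130)·(2.38×10⁻⁴) / ([CH₃COOH]) = 1.73×10⁻⁵
[CH₃COOH] = 0.179 mol L⁻¹

[CH₃COOH] = 0.179 mol L⁻¹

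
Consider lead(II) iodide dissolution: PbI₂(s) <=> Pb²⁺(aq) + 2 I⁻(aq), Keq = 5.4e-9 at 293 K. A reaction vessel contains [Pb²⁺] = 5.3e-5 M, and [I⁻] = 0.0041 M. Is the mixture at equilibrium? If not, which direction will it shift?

(PbI₂ is a pure solid — omitted from Q.)
Q = [Pb²⁺]·[I⁻]² = (5.3e-5)·(0.0041)² = 8.9e-10
Q = 8.9e-10 < Keq = 5.4e-9: net forward reaction.

no; Q < K, reaction proceeds forward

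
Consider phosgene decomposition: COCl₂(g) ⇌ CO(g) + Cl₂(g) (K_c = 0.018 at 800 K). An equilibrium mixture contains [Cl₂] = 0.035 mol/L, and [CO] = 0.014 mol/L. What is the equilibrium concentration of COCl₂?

[COCl₂] = 0.027 mol/L

At equilibrium, K_c = [CO]·[Cl₂] / [COCl₂] = 0.018.
(0.014)·(0.035) / ([COCl₂]) = 0.018
[COCl₂] = 0.0272 = 0.027 mol/L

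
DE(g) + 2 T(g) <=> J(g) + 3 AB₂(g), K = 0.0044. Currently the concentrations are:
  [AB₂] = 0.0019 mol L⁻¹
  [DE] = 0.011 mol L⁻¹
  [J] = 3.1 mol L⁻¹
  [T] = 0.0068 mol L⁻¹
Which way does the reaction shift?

reverse (toward reactants)

Q = [J]·[AB₂]³ / ([DE]·[T]²) = (3.1)·(0.0019)³ / ((0.011)·(0.0068)²) = 0.042
Q = 0.042 > K = 0.0044, so the reverse reaction proceeds.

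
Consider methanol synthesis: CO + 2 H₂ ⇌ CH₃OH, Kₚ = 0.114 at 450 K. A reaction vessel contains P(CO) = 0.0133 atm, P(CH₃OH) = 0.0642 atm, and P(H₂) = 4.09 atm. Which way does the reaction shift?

in the reverse direction

Qₚ = P(CH₃OH) / (P(CO)·P(H₂)²) = (0.0642) / ((0.0133)·(4.09)²) = 0.289
Qₚ = 0.289 > Kₚ = 0.114, so the reverse reaction proceeds.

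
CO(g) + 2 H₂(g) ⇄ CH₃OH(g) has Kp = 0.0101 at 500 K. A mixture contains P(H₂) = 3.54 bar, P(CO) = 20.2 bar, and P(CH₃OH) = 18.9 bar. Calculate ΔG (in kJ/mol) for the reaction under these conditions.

ΔG = 8.32 kJ/mol

Qp = P(CH₃OH) / (P(CO)·P(H₂)²) = (18.9) / ((20.2)·(3.54)²) = 0.0747
ΔG = RT ln(Qp/Kp) = (8.314 J mol⁻¹ K⁻¹)(500 K) × ln(0.0747/0.0101)
   = (4.157 kJ/mol)(2.001) = 8.32 kJ/mol
ΔG > 0, so the forward reaction is non-spontaneous (proceeds in reverse).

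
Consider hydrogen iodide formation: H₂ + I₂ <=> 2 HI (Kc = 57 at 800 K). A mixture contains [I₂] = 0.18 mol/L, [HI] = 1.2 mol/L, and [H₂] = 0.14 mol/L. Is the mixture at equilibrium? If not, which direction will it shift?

Qc = [HI]² / ([H₂]·[I₂]) = (1.2)² / ((0.14)·(0.18)) = 57
Qc = 57 = Kc; the system is at equilibrium.

yes, at equilibrium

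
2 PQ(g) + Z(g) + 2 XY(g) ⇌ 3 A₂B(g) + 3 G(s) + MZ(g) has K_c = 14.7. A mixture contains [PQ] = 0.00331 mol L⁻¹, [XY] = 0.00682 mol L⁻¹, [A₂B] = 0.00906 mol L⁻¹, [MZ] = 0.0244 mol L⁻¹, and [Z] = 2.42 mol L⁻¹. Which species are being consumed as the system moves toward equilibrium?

(G is a pure solid — omitted from Q_c.)
Q_c = [A₂B]³·[MZ] / ([PQ]²·[Z]·[XY]²) = (0.00906)³·(0.0244) / ((0.00331)²·(2.42)·(0.00682)²) = 14.7
Q_c = 14.7 = K_c; the system is at equilibrium.

none (at equilibrium)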